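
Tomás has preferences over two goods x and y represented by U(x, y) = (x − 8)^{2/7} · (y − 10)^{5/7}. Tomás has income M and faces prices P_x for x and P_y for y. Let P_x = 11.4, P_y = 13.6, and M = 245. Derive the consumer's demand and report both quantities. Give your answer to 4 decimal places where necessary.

x* = 8.4461, y* = 10.9349

Substituting into the budget: x* = 8 + 2/7·(M − 8·P_x − 10·P_y)/P_x, and y* = 10 + 5/7·(…)/P_y.
Discretionary income = 245 − 8·11.4 − 10·13.6 = 17.8; x* = 8 + 2/7·17.8/11.4 = 8.4461; y* = 10 + 5/7·17.8/13.6 = 10.9349.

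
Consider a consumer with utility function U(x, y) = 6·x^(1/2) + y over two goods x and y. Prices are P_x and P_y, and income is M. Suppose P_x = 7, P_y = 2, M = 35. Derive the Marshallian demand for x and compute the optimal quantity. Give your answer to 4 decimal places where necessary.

x* = 0.7347

Set MRS = P_x/P_y: 3·x^(−1/2) = P_x/P_y.
Solve: √x = 3·P_y/P_x, so x*(P_x,P_y) = (3·P_y/P_x)², and y* = (M − P_x·x*)/P_y.
Plugging in: x* = (3·2/7)² = 0.7347.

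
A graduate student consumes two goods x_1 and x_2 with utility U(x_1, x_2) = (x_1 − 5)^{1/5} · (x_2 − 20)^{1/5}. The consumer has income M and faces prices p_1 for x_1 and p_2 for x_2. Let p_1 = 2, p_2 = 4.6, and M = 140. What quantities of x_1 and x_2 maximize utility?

MRS = (x_2−20)/(x_1−5). Tangency with p_1/p_2 gives x_2−20 = (p_1/p_2)·(x_1−5).
After buying the subsistence bundle (5, 20), a share 0.5 of the remaining income goes to x_1: x_1* = 5 + 0.5·(M − 5p_1 − 20p_2)/p_1.
Discretionary income = 140 − 5·2 − 20·4.6 = 38; x_1* = 5 + 0.5·38/2 = 14.5; x_2* = 20 + 0.5·38/4.6 = 24.1304.

x_1* = 14.5, x_2* = 24.1304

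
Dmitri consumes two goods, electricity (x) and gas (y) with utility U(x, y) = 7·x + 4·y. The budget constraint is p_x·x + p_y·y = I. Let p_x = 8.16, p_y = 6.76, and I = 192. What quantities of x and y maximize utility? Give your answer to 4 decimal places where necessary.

Linear utility — the consumer picks whichever good has higher MU/price: 7/8.16 = 0.8578 vs 4/6.76 = 0.5917.
x gives more utility per dollar, so spend all income on x: x* = I/p_x, y* = 0.
Numerically: x* = 23.5294, y* = 0.

x* = 23.5294, y* = 0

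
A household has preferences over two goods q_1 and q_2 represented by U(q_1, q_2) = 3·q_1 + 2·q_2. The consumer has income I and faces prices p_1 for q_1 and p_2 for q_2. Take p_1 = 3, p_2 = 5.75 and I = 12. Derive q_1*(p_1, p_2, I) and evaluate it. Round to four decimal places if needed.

q_1* = 4

Perfect substitutes: compare marginal utility per dollar. 3/p_1 vs 2/p_2 → 1 vs 0.3478.
q_1 gives more utility per dollar, so spend all income on q_1: q_1* = I/p_1, q_2* = 0.
Numerically: q_1* = 4, q_2* = 0.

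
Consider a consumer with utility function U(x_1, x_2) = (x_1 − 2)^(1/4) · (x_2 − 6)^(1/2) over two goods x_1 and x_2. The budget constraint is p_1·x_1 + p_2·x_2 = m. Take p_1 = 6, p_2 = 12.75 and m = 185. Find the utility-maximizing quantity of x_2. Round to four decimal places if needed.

x_2* = 11.0458

MRS = (1/2)·(x_2−6)/(x_1−2). Tangency with p_1/p_2 gives x_2−6 = 2·(p_1/p_2)·(x_1−2).
Substituting into the budget: x_1* = 2 + 1/3·(m − 2·p_1 − 6·p_2)/p_1, and x_2* = 6 + 2/3·(…)/p_2.
Discretionary income = 185 − 2·6 − 6·12.75 = 96.5; x_2* = 6 + 2/3·96.5/12.75 = 11.0458.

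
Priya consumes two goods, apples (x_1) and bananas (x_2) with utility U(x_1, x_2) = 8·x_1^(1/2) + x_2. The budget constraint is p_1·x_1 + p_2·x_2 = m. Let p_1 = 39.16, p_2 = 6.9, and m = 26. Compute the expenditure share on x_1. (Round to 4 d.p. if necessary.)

Solve: √x_1 = 4·p_2/p_1, so x_1*(p_1,p_2) = (4·p_2/p_1)², and x_2* = (m − p_1·x_1*)/p_2.
Plugging in: x_1* = (4·6.9/39.16)² = 0.4967, x_2* = 0.9489.
Expenditure on x_1: 39.16·0.4967 = 19.4525; share = 0.7482.

share on x_1 = 0.7482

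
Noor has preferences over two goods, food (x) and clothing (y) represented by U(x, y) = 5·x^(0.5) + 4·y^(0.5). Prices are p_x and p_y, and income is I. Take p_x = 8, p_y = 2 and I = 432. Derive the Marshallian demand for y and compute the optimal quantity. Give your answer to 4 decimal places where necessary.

y* = 155.3258

MRS = MU_x/MU_y = (5/4)·(y/x)^(0.5). Set equal to p_x/p_y.
Hence y/x = ((4/5)·p_x/p_y)^(1/(0.5)), i.e. raised to the 2 power.
With the ratio pinned down, the budget gives x* = I/(p_x + p_y·(y/x)) and y* = (y/x)·x*.
Numerically y/x = 10.24, so x* = 432/(8 + 2·10.24) = 15.1685 and y* = 10.24·15.1685 = 155.3258.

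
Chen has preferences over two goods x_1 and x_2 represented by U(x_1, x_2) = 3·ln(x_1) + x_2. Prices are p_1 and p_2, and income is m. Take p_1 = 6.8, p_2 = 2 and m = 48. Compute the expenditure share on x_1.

share on x_1 = 0.125

MU_x_1 = 3/x_1, MU_x_2 = 1. Tangency: 3/x_1 = p_1/p_2.
So x_1*(p_1,p_2) = 3·p_2/p_1, independent of income; and x_2* = (m − 3·p_2)/p_2.
At the given prices: x_1* = 3·2/6.8 = 0.8824, and x_2* = 21.
Expenditure on x_1: 6.8·0.8824 = 6; share = 0.125.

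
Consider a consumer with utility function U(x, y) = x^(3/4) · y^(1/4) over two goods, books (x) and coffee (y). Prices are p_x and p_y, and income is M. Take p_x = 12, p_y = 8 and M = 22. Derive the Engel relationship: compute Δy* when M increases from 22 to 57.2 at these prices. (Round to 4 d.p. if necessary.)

The MRS is 3·y/x. Set MRS = p_x/p_y.
So 0.75·p_y·y = 0.25·p_x·x; combined with the budget, a share 0.75 of income goes to x.
Demand: x*(p_x,p_y,M) = 0.75·M/p_x and y* = 0.25·M/p_y.
At p_x=12, p_y=8, M=22: y* = 0.25·22/8 = 0.6875.
At M' = 57.2: y* = 1.7875. Change: 1.7875 − 0.6875 = 1.1.

Δy* = 1.1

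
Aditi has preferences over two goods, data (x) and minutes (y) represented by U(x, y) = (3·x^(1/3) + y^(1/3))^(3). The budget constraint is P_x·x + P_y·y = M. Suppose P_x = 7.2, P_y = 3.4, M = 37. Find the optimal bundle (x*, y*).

Substitute y = (y/x)·x into the budget: x* = M/(P_x + P_y·(y/x)).
Numerically y/x = 0.59306, so x* = 37/(7.2 + 3.4·0.59306) = 4.0146 and y* = 0.59306·4.0146 = 2.3809.

x* = 4.0146, y* = 2.3809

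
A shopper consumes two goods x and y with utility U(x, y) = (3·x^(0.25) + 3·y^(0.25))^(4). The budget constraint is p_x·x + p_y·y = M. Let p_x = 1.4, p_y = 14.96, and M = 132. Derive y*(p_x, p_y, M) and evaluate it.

MRS = MU_x/MU_y = (y/x)^(0.75). Set equal to p_x/p_y.
Solve for the ratio: y/x = [p_x/p_y]^(4/3).
With the ratio pinned down, the budget gives x* = M/(p_x + p_y·(y/x)) and y* = (y/x)·x*.
Numerically y/x = 0.042488, so x* = 132/(1.4 + 14.96·0.042488) = 64.8453 and y* = 0.042488·64.8453 = 2.7551.

y* = 2.7551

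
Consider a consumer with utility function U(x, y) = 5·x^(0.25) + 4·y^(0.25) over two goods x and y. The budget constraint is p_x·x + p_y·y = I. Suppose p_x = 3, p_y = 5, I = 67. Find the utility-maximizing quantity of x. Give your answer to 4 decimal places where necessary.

MRS = MU_x/MU_y = (5/4)·(y/x)^(0.75). Set equal to p_x/p_y.
Hence y/x = ((4/5)·p_x/p_y)^(1/(0.75)), i.e. raised to the 4/3 power.
With the ratio pinned down, the budget gives x* = I/(p_x + p_y·(y/x)) and y* = (y/x)·x*.
Numerically y/x = 0.375827, so x* = 67/(3 + 5·0.375827) = 13.7319.

x* = 13.7319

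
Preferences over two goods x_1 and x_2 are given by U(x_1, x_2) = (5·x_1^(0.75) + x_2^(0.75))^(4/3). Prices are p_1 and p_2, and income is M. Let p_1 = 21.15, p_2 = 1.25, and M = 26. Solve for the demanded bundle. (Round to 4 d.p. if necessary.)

x_1* = 0.1405, x_2* = 18.423

From the CES first-order condition, 5·(x_2/x_1)^(0.25) = p_1/p_2.
Solve for the ratio: x_2/x_1 = [(1/5)·p_1/p_2]^(4).
Substitute x_2 = (x_2/x_1)·x_1 into the budget: x_1* = M/(p_1 + p_2·(x_2/x_1)).
Numerically x_2/x_1 = 131.135845, so x_1* = 26/(21.15 + 1.25·131.135845) = 0.1405 and x_2* = 131.135845·0.1405 = 18.423.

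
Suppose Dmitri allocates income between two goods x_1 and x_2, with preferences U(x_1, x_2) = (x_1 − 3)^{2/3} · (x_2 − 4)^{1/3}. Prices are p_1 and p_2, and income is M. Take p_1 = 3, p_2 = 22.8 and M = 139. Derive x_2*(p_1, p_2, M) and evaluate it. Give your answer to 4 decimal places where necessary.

Discretionary income = 139 − 3·3 − 4·22.8 = 38.8; x_2* = 4 + 1/3·38.8/22.8 = 4.5673.

x_2* = 4.5673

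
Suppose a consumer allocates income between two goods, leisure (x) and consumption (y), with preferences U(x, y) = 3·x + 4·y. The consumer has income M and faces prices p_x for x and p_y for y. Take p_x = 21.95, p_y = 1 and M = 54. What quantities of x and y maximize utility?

Perfect substitutes: compare marginal utility per dollar. 3/p_x vs 4/p_y → 0.1367 vs 4.
y gives more utility per dollar, so spend all income on y: y* = M/p_y, x* = 0.
Numerically: x* = 0, y* = 54.

x* = 0, y* = 54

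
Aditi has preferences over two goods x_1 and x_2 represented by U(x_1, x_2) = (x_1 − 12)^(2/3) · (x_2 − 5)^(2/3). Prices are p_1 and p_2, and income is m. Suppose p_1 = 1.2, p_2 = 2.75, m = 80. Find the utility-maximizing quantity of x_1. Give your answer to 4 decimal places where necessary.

MRS = (x_2−5)/(x_1−12). Tangency with p_1/p_2 gives x_2−5 = (p_1/p_2)·(x_1−12).
Substituting into the budget: x_1* = 12 + 0.5·(m − 12·p_1 − 5·p_2)/p_1, and x_2* = 5 + 0.5·(…)/p_2.
Discretionary income = 80 − 12·1.2 − 5·2.75 = 51.85; x_1* = 12 + 0.5·51.85/1.2 = 33.6042.

x_1* = 33.6042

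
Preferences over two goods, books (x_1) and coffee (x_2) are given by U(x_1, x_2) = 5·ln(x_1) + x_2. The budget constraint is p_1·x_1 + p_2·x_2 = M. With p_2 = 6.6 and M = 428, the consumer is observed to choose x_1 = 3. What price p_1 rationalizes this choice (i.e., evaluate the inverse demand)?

Set MRS = p_1/p_2: (5/x_1)/1 = p_1/p_2.
So x_1*(p_1,p_2) = 5·p_2/p_1, independent of income; and x_2* = (M − 5·p_2)/p_2.
Set x_1* = 3 in the demand function and solve for p_1: p_1 = 11.

p_1 = 11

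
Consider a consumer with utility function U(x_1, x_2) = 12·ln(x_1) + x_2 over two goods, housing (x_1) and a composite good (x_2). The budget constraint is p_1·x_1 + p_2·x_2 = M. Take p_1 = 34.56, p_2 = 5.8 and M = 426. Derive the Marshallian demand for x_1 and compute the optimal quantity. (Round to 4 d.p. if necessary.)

x_1* = 2.0139

MU_x_1 = 12/x_1, MU_x_2 = 1. Tangency: 12/x_1 = p_1/p_2.
So x_1*(p_1,p_2) = 12·p_2/p_1, independent of income; and x_2* = (M − 12·p_2)/p_2.
At the given prices: x_1* = 12·5.8/34.56 = 2.0139.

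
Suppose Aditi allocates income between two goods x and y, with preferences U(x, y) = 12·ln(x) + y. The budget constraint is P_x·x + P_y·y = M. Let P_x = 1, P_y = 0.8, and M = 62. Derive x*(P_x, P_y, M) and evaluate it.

So x*(P_x,P_y) = 12·P_y/P_x, independent of income; and y* = (M − 12·P_y)/P_y.
At the given prices: x* = 12·0.8/1 = 9.6.

x* = 9.6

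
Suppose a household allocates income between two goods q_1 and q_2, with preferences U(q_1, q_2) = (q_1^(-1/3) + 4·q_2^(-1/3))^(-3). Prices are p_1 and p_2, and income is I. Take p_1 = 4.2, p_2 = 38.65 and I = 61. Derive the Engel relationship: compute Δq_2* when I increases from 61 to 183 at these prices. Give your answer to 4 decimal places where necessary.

MU_q_1 ∝ q_1^(-4/3), MU_q_2 ∝ 4·q_2^(-4/3), so MRS = (1/4)·(q_2/q_1)^(4/3) = p_1/p_2.
Hence q_2/q_1 = (4·p_1/p_2)^(1/(4/3)), i.e. raised to the 0.75 power.
With the ratio pinned down, the budget gives q_1* = I/(p_1 + p_2·(q_2/q_1)) and q_2* = (q_2/q_1)·q_1*.
Numerically q_2/q_1 = 0.535328, so q_1* = 61/(4.2 + 38.65·0.535328) = 2.4507 and q_2* = 0.535328·2.4507 = 1.312.
At I' = 183: q_2* = 3.9359. Change: 3.9359 − 1.312 = 2.6239.

Δq_2* = 2.6239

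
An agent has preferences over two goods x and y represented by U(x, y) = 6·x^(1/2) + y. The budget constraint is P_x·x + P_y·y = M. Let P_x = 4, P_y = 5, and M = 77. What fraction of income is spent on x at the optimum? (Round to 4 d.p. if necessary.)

share on x = 0.7305

Utility is quasi-linear in y; the FOC for x is 3/√x = P_x/P_y.
Thus x* = (3·P_y/P_x)² — independent of M — with the rest of income spent on y.
Plugging in: x* = (3·5/4)² = 14.0625, y* = 4.15.
Expenditure on x: 4·14.0625 = 56.25; share = 0.7305.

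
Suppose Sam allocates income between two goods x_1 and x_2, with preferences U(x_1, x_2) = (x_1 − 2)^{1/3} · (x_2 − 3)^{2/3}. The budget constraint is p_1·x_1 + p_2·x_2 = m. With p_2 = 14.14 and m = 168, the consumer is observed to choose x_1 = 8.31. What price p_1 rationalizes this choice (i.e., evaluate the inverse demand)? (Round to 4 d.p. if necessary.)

Let x_1' = x_1−2, x_2' = x_2−3. MRS = (1/2)·x_2'/x_1' = p_1/p_2.
After buying the subsistence bundle (2, 3), a share 1/3 of the remaining income goes to x_1: x_1* = 2 + 1/3·(m − 2p_1 − 3p_2)/p_1.
Set x_1* = 8.31 in the demand function and solve for p_1: p_1 = 6.

p_1 = 6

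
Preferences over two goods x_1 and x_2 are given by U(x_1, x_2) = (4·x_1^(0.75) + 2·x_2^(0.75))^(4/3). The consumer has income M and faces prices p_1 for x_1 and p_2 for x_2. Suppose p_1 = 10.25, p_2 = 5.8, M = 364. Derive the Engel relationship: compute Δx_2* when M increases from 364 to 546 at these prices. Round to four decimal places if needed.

Substitute x_2 = (x_2/x_1)·x_1 into the budget: x_1* = M/(p_1 + p_2·(x_2/x_1)).
Numerically x_2/x_1 = 0.609626, so x_1* = 364/(10.25 + 5.8·0.609626) = 26.4039 and x_2* = 0.609626·26.4039 = 16.0965.
At M' = 546: x_2* = 24.1448. Change: 24.1448 − 16.0965 = 8.0483.

Δx_2* = 8.0483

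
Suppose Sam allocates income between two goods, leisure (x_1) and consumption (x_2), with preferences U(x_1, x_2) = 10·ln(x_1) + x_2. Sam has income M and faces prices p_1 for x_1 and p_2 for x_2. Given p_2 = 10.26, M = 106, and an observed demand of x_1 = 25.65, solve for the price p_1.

p_1 = 4

MU_x_1 = 10/x_1, MU_x_2 = 1. Tangency: 10/x_1 = p_1/p_2.
So x_1*(p_1,p_2) = 10·p_2/p_1, independent of income; and x_2* = (M − 10·p_2)/p_2.
Set x_1* = 25.65 in the demand function and solve for p_1: p_1 = 4.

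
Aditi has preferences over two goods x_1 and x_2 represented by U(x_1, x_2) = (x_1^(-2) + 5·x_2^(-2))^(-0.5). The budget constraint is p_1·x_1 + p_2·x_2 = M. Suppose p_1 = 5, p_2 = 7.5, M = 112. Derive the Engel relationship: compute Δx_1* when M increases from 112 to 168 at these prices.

MU_x_1 ∝ x_1^(-3), MU_x_2 ∝ 5·x_2^(-3), so MRS = (1/5)·(x_2/x_1)^(3) = p_1/p_2.
Hence x_2/x_1 = (5·p_1/p_2)^(1/(3)), i.e. raised to the 1/3 power.
Substitute x_2 = (x_2/x_1)·x_1 into the budget: x_1* = M/(p_1 + p_2·(x_2/x_1)).
Numerically x_2/x_1 = 1.493802, so x_1* = 112/(5 + 7.5·1.493802) = 6.9121.
At M' = 168: x_1* = 10.3681. Change: 10.3681 − 6.9121 = 3.456.

Δx_1* = 3.456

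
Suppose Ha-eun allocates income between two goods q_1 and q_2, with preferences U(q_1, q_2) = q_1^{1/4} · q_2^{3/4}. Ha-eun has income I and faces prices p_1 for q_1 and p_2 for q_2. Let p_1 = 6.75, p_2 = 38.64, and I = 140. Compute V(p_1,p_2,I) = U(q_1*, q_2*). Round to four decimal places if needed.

The MRS is (1/3)·q_2/q_1. Set MRS = p_1/p_2.
So 0.25·p_2·q_2 = 0.75·p_1·q_1; combined with the budget, a share 0.25 of income goes to q_1.
Demand: q_1*(p_1,p_2,I) = 0.25·I/p_1 and q_2* = 0.75·I/p_2.
At p_1=6.75, p_2=38.64, I=140: q_1* = 0.25·140/6.75 = 5.1852, q_2* = 2.7174.
Utility at the optimum: U(5.1852, 2.7174) = 3.1938.

V = 3.1938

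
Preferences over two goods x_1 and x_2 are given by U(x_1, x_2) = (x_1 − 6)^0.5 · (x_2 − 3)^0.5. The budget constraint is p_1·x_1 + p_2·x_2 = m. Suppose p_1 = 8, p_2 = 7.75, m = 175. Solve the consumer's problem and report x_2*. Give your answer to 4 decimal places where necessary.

Let x_1' = x_1−6, x_2' = x_2−3. MRS = x_2'/x_1' = p_1/p_2.
Substituting into the budget: x_1* = 6 + 0.5·(m − 6·p_1 − 3·p_2)/p_1, and x_2* = 3 + 0.5·(…)/p_2.
Discretionary income = 175 − 6·8 − 3·7.75 = 103.75; x_2* = 3 + 0.5·103.75/7.75 = 9.6935.

x_2* = 9.6935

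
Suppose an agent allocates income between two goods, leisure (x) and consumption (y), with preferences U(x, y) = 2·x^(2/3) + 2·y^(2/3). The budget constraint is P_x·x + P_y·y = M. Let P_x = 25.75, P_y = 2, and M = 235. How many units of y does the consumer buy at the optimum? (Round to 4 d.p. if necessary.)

y* = 116.7954

With the ratio pinned down, the budget gives x* = M/(P_x + P_y·(y/x)) and y* = (y/x)·x*.
Numerically y/x = 2134.232422, so x* = 235/(25.75 + 2·2134.232422) = 0.0547 and y* = 2134.232422·0.0547 = 116.7954.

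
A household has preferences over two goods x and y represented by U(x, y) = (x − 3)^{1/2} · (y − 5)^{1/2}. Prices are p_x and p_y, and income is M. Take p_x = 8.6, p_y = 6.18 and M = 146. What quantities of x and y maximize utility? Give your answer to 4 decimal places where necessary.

This is Cobb-Douglas in (x−3, y−5): tangency gives 0.5·p_y·(y−5) = 0.5·p_x·(x−3).
After buying the subsistence bundle (3, 5), a share 0.5 of the remaining income goes to x: x* = 3 + 0.5·(M − 3p_x − 5p_y)/p_x.
Discretionary income = 146 − 3·8.6 − 5·6.18 = 89.3; x* = 3 + 0.5·89.3/8.6 = 8.1919; y* = 5 + 0.5·89.3/6.18 = 12.2249.

x* = 8.1919, y* = 12.2249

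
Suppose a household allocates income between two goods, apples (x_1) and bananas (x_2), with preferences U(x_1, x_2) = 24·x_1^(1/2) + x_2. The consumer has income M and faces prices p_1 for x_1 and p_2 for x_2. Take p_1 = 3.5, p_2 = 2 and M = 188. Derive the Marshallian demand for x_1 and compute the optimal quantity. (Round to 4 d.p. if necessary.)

x_1* = 47.0204

Set MRS = p_1/p_2: 12·x_1^(−1/2) = p_1/p_2.
Thus x_1* = (12·p_2/p_1)² — independent of M — with the rest of income spent on x_2.
Plugging in: x_1* = (12·2/3.5)² = 47.0204.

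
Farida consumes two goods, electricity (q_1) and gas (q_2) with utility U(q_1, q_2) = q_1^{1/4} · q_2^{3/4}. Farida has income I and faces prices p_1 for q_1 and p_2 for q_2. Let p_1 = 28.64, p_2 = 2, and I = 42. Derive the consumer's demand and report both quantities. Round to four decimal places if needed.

The MRS is (1/3)·q_2/q_1. Set MRS = p_1/p_2.
Rearranging, p_2·q_2 = 3·p_1·q_1. Substituting into the budget gives p_1·q_1·(1 + 3) = I.
Demand: q_1*(p_1,p_2,I) = 0.25·I/p_1 and q_2* = 0.75·I/p_2.
At p_1=28.64, p_2=2, I=42: q_1* = 0.25·42/28.64 = 0.3666, q_2* = 15.75.

q_1* = 0.3666, q_2* = 15.75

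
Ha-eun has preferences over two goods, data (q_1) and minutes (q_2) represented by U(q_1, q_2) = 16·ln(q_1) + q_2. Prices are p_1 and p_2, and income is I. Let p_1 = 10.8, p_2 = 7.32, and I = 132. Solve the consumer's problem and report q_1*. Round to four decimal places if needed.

Set MRS = p_1/p_2: (16/q_1)/1 = p_1/p_2.
So q_1*(p_1,p_2) = 16·p_2/p_1, independent of income; and q_2* = (I − 16·p_2)/p_2.
At the given prices: q_1* = 16·7.32/10.8 = 10.8444.

q_1* = 10.8444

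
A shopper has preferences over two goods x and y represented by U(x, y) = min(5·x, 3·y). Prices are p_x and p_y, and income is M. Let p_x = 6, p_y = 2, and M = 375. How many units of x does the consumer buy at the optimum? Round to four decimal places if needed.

Leontief preferences: the optimum is at the kink where x/3 = y/5, i.e. y = (5/3)·x.
Budget: p_x·x + p_y·(5/3)·x = M, so (3·p_x + 5·p_y)·x = 3·M.
Demand: x*(p_x,p_y,M) = 3·M/(3·p_x + 5·p_y), y* = 5·M/(3·p_x + 5·p_y).
Here 3·6 + 5·2 = 28, giving x* = 40.1786.

x* = 40.1786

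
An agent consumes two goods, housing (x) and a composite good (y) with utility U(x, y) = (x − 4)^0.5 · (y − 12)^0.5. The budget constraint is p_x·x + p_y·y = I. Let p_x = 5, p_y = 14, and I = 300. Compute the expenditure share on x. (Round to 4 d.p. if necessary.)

share on x = 0.2533

Discretionary income = 300 − 4·5 − 12·14 = 112; x* = 4 + 0.5·112/5 = 15.2; y* = 12 + 0.5·112/14 = 16.
Expenditure on x: 5·15.2 = 76; share = 0.2533.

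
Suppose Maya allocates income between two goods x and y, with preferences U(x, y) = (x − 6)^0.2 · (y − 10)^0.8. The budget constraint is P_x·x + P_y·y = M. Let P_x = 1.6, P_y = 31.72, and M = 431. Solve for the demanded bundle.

x* = 19.025, y* = 12.628

Let x' = x−6, y' = y−10. MRS = (1/4)·y'/x' = P_x/P_y.
After buying the subsistence bundle (6, 10), a share 0.2 of the remaining income goes to x: x* = 6 + 0.2·(M − 6P_x − 10P_y)/P_x.
Discretionary income = 431 − 6·1.6 − 10·31.72 = 104.2; x* = 6 + 0.2·104.2/1.6 = 19.025; y* = 10 + 0.8·104.2/31.72 = 12.628.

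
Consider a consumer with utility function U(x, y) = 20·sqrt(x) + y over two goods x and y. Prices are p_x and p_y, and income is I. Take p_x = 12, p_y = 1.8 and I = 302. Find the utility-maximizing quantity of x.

x* = 2.25

Utility is quasi-linear in y; the FOC for x is 10/√x = p_x/p_y.
Solve: √x = 10·p_y/p_x, so x*(p_x,p_y) = (10·p_y/p_x)², and y* = (I − p_x·x*)/p_y.
Plugging in: x* = (10·1.8/12)² = 2.25.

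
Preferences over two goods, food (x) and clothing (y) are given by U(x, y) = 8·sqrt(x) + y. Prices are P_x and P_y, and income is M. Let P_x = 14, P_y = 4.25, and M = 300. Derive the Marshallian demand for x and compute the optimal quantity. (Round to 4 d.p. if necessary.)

Set MRS = P_x/P_y: 4·x^(−1/2) = P_x/P_y.
Solve: √x = 4·P_y/P_x, so x*(P_x,P_y) = (4·P_y/P_x)², and y* = (M − P_x·x*)/P_y.
Plugging in: x* = (4·4.25/14)² = 1.4745.

x* = 1.4745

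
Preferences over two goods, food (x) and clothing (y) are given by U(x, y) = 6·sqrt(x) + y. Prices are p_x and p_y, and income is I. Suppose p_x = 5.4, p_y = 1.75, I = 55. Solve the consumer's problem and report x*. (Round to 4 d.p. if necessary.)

x* = 0.9452

Set MRS = p_x/p_y: 3·x^(−1/2) = p_x/p_y.
Solve: √x = 3·p_y/p_x, so x*(p_x,p_y) = (3·p_y/p_x)², and y* = (I − p_x·x*)/p_y.
Plugging in: x* = (3·1.75/5.4)² = 0.9452.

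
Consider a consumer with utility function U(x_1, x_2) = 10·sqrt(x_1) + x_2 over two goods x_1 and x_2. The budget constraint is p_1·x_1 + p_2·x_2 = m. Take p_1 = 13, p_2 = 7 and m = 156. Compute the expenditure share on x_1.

Set MRS = p_1/p_2: 5·x_1^(−1/2) = p_1/p_2.
Thus x_1* = (5·p_2/p_1)² — independent of m — with the rest of income spent on x_2.
Plugging in: x_1* = (5·7/13)² = 7.2485, x_2* = 8.8242.
Expenditure on x_1: 13·7.2485 = 94.2308; share = 0.604.

share on x_1 = 0.604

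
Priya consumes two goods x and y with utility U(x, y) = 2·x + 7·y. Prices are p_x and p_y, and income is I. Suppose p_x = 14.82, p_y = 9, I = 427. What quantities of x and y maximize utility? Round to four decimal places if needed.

x* = 0, y* = 47.4444

Linear utility — the consumer picks whichever good has higher MU/price: 2/14.82 = 0.135 vs 7/9 = 0.7778.
y gives more utility per dollar, so spend all income on y: y* = I/p_y, x* = 0.
Numerically: x* = 0, y* = 47.4444.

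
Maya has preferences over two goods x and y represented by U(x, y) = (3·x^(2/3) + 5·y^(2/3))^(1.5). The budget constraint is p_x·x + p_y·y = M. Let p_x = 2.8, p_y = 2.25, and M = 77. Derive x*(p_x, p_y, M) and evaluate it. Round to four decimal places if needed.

x* = 3.3661

MU_x ∝ 3·x^(-1/3), MU_y ∝ 5·y^(-1/3), so MRS = (3/5)·(y/x)^(1/3) = p_x/p_y.
Hence y/x = ((5/3)·p_x/p_y)^(1/(1/3)), i.e. raised to the 3 power.
Substitute y = (y/x)·x into the budget: x* = M/(p_x + p_y·(y/x)).
Numerically y/x = 8.922217, so x* = 77/(2.8 + 2.25·8.922217) = 3.3661.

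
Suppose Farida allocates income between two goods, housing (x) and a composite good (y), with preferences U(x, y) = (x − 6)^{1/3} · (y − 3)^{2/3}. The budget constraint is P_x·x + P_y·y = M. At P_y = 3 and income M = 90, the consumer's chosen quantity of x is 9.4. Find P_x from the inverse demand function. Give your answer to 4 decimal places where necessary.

P_x = 5

Let x' = x−6, y' = y−3. MRS = (1/2)·y'/x' = P_x/P_y.
After buying the subsistence bundle (6, 3), a share 1/3 of the remaining income goes to x: x* = 6 + 1/3·(M − 6P_x − 3P_y)/P_x.
Set x* = 9.4 in the demand function and solve for P_x: P_x = 5.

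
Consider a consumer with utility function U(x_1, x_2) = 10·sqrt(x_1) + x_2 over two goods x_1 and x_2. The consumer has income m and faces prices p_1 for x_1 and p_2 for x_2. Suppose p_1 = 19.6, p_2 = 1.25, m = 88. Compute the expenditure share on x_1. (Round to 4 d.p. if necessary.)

share on x_1 = 0.0226

Utility is quasi-linear in x_2; the FOC for x_1 is 5/√x_1 = p_1/p_2.
Solve: √x_1 = 5·p_2/p_1, so x_1*(p_1,p_2) = (5·p_2/p_1)², and x_2* = (m − p_1·x_1*)/p_2.
Plugging in: x_1* = (5·1.25/19.6)² = 0.1017, x_2* = 68.8056.
Expenditure on x_1: 19.6·0.1017 = 1.993; share = 0.0226.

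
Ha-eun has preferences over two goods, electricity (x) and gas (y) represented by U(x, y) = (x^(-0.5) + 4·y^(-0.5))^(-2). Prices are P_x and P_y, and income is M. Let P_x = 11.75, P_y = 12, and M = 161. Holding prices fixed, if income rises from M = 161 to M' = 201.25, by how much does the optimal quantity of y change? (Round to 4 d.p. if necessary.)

MRS = MU_x/MU_y = (1/4)·(y/x)^(1.5). Set equal to P_x/P_y.
Solve for the ratio: y/x = [4·P_x/P_y]^(2/3).
With the ratio pinned down, the budget gives x* = M/(P_x + P_y·(y/x)) and y* = (y/x)·x*.
Numerically y/x = 2.484722, so x* = 161/(11.75 + 12·2.484722) = 3.8733 and y* = 2.484722·3.8733 = 9.6241.
At M' = 201.25: y* = 12.0301. Change: 12.0301 − 9.6241 = 2.406.

Δy* = 2.406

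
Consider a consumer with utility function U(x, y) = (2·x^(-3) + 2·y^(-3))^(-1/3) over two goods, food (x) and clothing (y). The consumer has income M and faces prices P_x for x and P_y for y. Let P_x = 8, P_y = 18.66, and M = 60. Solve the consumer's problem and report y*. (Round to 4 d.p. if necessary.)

With the ratio pinned down, the budget gives x* = M/(P_x + P_y·(y/x)) and y* = (y/x)·x*.
Numerically y/x = 0.809179, so x* = 60/(8 + 18.66·0.809179) = 2.5975 and y* = 0.809179·2.5975 = 2.1018.

y* = 2.1018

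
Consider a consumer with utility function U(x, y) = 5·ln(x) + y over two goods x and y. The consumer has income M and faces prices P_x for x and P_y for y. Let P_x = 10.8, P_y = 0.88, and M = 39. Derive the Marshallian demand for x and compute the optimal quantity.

x* = 0.4074

MU_x = 5/x, MU_y = 1. Tangency: 5/x = P_x/P_y.
So x*(P_x,P_y) = 5·P_y/P_x, independent of income; and y* = (M − 5·P_y)/P_y.
At the given prices: x* = 5·0.88/10.8 = 0.4074.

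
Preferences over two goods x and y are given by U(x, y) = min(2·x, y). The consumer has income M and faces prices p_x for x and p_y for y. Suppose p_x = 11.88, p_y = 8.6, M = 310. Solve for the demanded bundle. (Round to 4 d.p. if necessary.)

With perfect complements, no substitution: consume in ratio x:y = 1:2.
Budget: p_x·x + p_y·2·x = M, so (p_x + 2·p_y)·x = M.
Demand: x*(p_x,p_y,M) = M/(p_x + 2·p_y), y* = 2·M/(p_x + 2·p_y).
Here 11.88 + 2·8.6 = 29.08, giving x* = 10.6602 and y* = 21.3205.

x* = 10.6602, y* = 21.3205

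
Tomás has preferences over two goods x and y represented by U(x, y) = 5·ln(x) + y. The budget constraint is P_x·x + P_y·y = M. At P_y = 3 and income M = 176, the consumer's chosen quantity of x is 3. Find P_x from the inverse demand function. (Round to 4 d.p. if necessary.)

P_x = 5

MU_x = 5/x, MU_y = 1. Tangency: 5/x = P_x/P_y.
So x*(P_x,P_y) = 5·P_y/P_x, independent of income; and y* = (M − 5·P_y)/P_y.
Set x* = 3 in the demand function and solve for P_x: P_x = 5.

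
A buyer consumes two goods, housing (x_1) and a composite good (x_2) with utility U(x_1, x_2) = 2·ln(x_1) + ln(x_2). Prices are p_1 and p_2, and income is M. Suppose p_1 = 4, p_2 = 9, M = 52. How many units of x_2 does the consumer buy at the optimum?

x_2* = 1.9259

Tangency: MRS = 2·x_2/x_1 = p_1/p_2.
So 2·p_2·x_2 = p_1·x_1; combined with the budget, a share 2/3 of income goes to x_1.
Demand: x_1*(p_1,p_2,M) = 2/3·M/p_1 and x_2* = 1/3·M/p_2.
At p_1=4, p_2=9, M=52: x_2* = 1/3·52/9 = 1.9259.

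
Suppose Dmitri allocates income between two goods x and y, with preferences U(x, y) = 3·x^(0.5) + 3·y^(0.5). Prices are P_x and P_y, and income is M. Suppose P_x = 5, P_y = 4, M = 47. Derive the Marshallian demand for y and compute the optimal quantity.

MU_x ∝ 3·x^(-0.5), MU_y ∝ 3·y^(-0.5), so MRS = (y/x)^(0.5) = P_x/P_y.
Solve for the ratio: y/x = [P_x/P_y]^(2).
Substitute y = (y/x)·x into the budget: x* = M/(P_x + P_y·(y/x)).
Numerically y/x = 1.5625, so x* = 47/(5 + 4·1.5625) = 4.1778 and y* = 1.5625·4.1778 = 6.5278.

y* = 6.5278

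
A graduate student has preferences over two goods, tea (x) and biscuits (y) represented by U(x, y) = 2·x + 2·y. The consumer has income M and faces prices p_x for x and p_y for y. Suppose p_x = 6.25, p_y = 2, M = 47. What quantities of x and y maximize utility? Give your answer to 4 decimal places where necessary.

x* = 0, y* = 23.5

Linear utility — the consumer picks whichever good has higher MU/price: 2/6.25 = 0.32 vs 2/2 = 1.
y gives more utility per dollar, so spend all income on y: y* = M/p_y, x* = 0.
Numerically: x* = 0, y* = 23.5.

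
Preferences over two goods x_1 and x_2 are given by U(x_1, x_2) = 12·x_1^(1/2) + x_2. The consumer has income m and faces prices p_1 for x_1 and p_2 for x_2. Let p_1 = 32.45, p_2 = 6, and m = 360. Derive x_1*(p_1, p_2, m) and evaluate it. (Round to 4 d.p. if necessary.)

MU_x_1 = 6/√x_1, MU_x_2 = 1. Tangency: 6/√x_1 = p_1/p_2.
Solve: √x_1 = 6·p_2/p_1, so x_1*(p_1,p_2) = (6·p_2/p_1)², and x_2* = (m − p_1·x_1*)/p_2.
Plugging in: x_1* = (6·6/32.45)² = 1.2308.

x_1* = 1.2308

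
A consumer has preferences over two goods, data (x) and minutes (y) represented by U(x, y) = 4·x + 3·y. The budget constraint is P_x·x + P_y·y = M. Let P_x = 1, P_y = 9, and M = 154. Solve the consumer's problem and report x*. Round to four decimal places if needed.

x gives more utility per dollar, so spend all income on x: x* = M/P_x, y* = 0.
Numerically: x* = 154, y* = 0.

x* = 154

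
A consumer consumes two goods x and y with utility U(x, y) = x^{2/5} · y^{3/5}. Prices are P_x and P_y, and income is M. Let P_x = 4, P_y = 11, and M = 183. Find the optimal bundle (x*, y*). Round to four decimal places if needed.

Tangency: MRS = (2/3)·y/x = P_x/P_y.
Rearranging, P_y·y = (3/2)·P_x·x. Substituting into the budget gives P_x·x·(1 + (3/2)) = M.
Demand: x*(P_x,P_y,M) = 0.4·M/P_x and y* = 0.6·M/P_y.
At P_x=4, P_y=11, M=183: x* = 0.4·183/4 = 18.3, y* = 9.9818.

x* = 18.3, y* = 9.9818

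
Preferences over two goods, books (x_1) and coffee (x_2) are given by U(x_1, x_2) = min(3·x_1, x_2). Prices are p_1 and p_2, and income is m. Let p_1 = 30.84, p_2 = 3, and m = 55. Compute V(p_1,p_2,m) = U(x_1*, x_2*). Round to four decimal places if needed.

V = 4.1416

With perfect complements, no substitution: consume in ratio x_1:x_2 = 1:3.
Budget: p_1·x_1 + p_2·3·x_1 = m, so (p_1 + 3·p_2)·x_1 = m.
Demand: x_1*(p_1,p_2,m) = m/(p_1 + 3·p_2), x_2* = 3·m/(p_1 + 3·p_2).
Here 30.84 + 3·3 = 39.84, giving x_1* = 1.3805 and x_2* = 4.1416.
Utility at the optimum: U(1.3805, 4.1416) = 4.1416.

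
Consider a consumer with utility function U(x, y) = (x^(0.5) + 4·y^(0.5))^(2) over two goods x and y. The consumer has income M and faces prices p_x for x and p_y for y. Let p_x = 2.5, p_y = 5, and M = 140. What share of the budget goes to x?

share on x = 0.1111

MU_x ∝ x^(-0.5), MU_y ∝ 4·y^(-0.5), so MRS = (1/4)·(y/x)^(0.5) = p_x/p_y.
Hence y/x = (4·p_x/p_y)^(1/(0.5)), i.e. raised to the 2 power.
With the ratio pinned down, the budget gives x* = M/(p_x + p_y·(y/x)) and y* = (y/x)·x*.
Numerically y/x = 4, so x* = 140/(2.5 + 5·4) = 6.2222 and y* = 4·6.2222 = 24.8889.
Expenditure on x: 2.5·6.2222 = 15.5556; share = 0.1111.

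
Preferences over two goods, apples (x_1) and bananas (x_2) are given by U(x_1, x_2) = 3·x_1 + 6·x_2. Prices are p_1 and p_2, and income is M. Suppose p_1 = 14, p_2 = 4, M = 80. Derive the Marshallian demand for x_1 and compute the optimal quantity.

x_1* = 0

Perfect substitutes: compare marginal utility per dollar. 3/p_1 vs 6/p_2 → 0.2143 vs 1.5.
x_2 gives more utility per dollar, so spend all income on x_2: x_2* = M/p_2, x_1* = 0.
Numerically: x_1* = 0, x_2* = 20.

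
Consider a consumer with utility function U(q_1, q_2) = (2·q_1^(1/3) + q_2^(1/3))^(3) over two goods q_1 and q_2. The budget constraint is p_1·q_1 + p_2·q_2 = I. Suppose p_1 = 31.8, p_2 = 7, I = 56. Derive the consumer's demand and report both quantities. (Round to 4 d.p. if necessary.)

MU_q_1 ∝ 2·q_1^(-2/3), MU_q_2 ∝ q_2^(-2/3), so MRS = 2·(q_2/q_1)^(2/3) = p_1/p_2.
Solve for the ratio: q_2/q_1 = [(1/2)·p_1/p_2]^(1.5).
Substitute q_2 = (q_2/q_1)·q_1 into the budget: q_1* = I/(p_1 + p_2·(q_2/q_1)).
Numerically q_2/q_1 = 3.423329, so q_1* = 56/(31.8 + 7·3.423329) = 1.0042 and q_2* = 3.423329·1.0042 = 3.4379.

q_1* = 1.0042, q_2* = 3.4379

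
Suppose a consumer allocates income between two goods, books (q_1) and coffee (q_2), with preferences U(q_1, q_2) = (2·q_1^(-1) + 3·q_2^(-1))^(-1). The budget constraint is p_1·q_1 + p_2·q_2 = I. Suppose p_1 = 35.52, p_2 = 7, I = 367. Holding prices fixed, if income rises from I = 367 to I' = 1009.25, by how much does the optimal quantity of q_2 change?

MU_q_1 ∝ 2·q_1^(-2), MU_q_2 ∝ 3·q_2^(-2), so MRS = (2/3)·(q_2/q_1)^(2) = p_1/p_2.
Hence q_2/q_1 = ((3/2)·p_1/p_2)^(1/(2)), i.e. raised to the 0.5 power.
With the ratio pinned down, the budget gives q_1* = I/(p_1 + p_2·(q_2/q_1)) and q_2* = (q_2/q_1)·q_1*.
Numerically q_2/q_1 = 2.758882, so q_1* = 367/(35.52 + 7·2.758882) = 6.6932 and q_2* = 2.758882·6.6932 = 18.4656.
At I' = 1009.25: q_2* = 50.7804. Change: 50.7804 − 18.4656 = 32.3148.

Δq_2* = 32.3148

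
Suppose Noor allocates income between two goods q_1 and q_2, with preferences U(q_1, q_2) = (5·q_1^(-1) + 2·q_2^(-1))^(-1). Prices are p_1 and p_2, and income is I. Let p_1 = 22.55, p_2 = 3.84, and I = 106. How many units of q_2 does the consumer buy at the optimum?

q_2* = 5.7133

MU_q_1 ∝ 5·q_1^(-2), MU_q_2 ∝ 2·q_2^(-2), so MRS = (5/2)·(q_2/q_1)^(2) = p_1/p_2.
Hence q_2/q_1 = ((2/5)·p_1/p_2)^(1/(2)), i.e. raised to the 0.5 power.
Substitute q_2 = (q_2/q_1)·q_1 into the budget: q_1* = I/(p_1 + p_2·(q_2/q_1)).
Numerically q_2/q_1 = 1.532631, so q_1* = 106/(22.55 + 3.84·1.532631) = 3.7278 and q_2* = 1.532631·3.7278 = 5.7133.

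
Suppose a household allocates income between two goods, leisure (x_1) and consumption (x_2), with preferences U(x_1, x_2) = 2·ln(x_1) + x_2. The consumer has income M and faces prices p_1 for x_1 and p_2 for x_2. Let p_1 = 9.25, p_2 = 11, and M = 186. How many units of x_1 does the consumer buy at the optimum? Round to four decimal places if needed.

x_1* = 2.3784

MU_x_1 = 2/x_1, MU_x_2 = 1. Tangency: 2/x_1 = p_1/p_2.
So x_1*(p_1,p_2) = 2·p_2/p_1, independent of income; and x_2* = (M − 2·p_2)/p_2.
At the given prices: x_1* = 2·11/9.25 = 2.3784.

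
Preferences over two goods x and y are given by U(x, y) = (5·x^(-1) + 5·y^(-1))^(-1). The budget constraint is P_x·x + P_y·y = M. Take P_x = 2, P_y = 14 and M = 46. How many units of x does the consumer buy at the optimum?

x* = 6.3087

MRS = MU_x/MU_y = (y/x)^(2). Set equal to P_x/P_y.
Solve for the ratio: y/x = [P_x/P_y]^(0.5).
With the ratio pinned down, the budget gives x* = M/(P_x + P_y·(y/x)) and y* = (y/x)·x*.
Numerically y/x = 0.377964, so x* = 46/(2 + 14·0.377964) = 6.3087.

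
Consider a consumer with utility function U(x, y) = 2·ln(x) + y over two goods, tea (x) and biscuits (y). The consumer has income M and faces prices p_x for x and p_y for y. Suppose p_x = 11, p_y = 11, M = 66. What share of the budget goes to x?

share on x = 0.3333

So x*(p_x,p_y) = 2·p_y/p_x, independent of income; and y* = (M − 2·p_y)/p_y.
At the given prices: x* = 2·11/11 = 2, and y* = 4.
Expenditure on x: 11·2 = 22; share = 0.3333.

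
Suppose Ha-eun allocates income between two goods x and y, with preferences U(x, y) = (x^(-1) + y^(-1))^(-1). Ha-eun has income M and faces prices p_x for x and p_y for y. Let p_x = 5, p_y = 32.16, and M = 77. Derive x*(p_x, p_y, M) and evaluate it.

x* = 4.355

MU_x ∝ x^(-2), MU_y ∝ y^(-2), so MRS = (y/x)^(2) = p_x/p_y.
Hence y/x = (p_x/p_y)^(1/(2)), i.e. raised to the 0.5 power.
Substitute y = (y/x)·x into the budget: x* = M/(p_x + p_y·(y/x)).
Numerically y/x = 0.3943, so x* = 77/(5 + 32.16·0.3943) = 4.355.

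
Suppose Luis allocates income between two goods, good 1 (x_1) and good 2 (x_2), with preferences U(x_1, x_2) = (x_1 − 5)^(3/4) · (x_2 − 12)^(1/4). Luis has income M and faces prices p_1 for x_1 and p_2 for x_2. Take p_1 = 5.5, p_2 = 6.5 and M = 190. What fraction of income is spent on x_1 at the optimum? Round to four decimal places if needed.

Substituting into the budget: x_1* = 5 + 0.75·(M − 5·p_1 − 12·p_2)/p_1, and x_2* = 12 + 0.25·(…)/p_2.
Discretionary income = 190 − 5·5.5 − 12·6.5 = 84.5; x_1* = 5 + 0.75·84.5/5.5 = 16.5227; x_2* = 12 + 0.25·84.5/6.5 = 15.25.
Expenditure on x_1: 5.5·16.5227 = 90.875; share = 0.4783.

share on x_1 = 0.4783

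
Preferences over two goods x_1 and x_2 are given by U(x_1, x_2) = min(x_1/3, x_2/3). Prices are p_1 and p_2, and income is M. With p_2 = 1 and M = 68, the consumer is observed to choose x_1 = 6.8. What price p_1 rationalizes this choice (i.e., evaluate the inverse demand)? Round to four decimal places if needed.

p_1 = 9

Leontief preferences: the optimum is at the kink where x_1/3 = x_2/3, i.e. x_2 = x_1.
Budget: p_1·x_1 + p_2·x_1 = M, so (3·p_1 + 3·p_2)·x_1 = 3·M.
Demand: x_1*(p_1,p_2,M) = 3·M/(3·p_1 + 3·p_2), x_2* = 3·M/(3·p_1 + 3·p_2).
Set x_1* = 6.8 in the demand function and solve for p_1: p_1 = 9.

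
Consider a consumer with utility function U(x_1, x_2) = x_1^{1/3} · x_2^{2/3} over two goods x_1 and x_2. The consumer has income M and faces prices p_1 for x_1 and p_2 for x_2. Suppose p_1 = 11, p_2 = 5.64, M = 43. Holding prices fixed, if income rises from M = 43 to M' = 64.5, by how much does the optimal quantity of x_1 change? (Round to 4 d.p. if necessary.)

Tangency: MRS = (1/2)·x_2/x_1 = p_1/p_2.
So 1/3·p_2·x_2 = 2/3·p_1·x_1; combined with the budget, a share 1/3 of income goes to x_1.
Demand: x_1*(p_1,p_2,M) = 1/3·M/p_1 and x_2* = 2/3·M/p_2.
At p_1=11, p_2=5.64, M=43: x_1* = 1/3·43/11 = 1.303.
At M' = 64.5: x_1* = 1.9545. Change: 1.9545 − 1.303 = 0.6515.

Δx_1* = 0.6515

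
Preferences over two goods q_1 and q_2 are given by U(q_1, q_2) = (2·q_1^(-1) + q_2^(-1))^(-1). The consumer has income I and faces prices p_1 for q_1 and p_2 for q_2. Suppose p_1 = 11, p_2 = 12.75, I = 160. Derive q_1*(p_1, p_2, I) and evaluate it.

q_1* = 8.2585

From the CES first-order condition, 2·(q_2/q_1)^(2) = p_1/p_2.
Solve for the ratio: q_2/q_1 = [(1/2)·p_1/p_2]^(0.5).
Substitute q_2 = (q_2/q_1)·q_1 into the budget: q_1* = I/(p_1 + p_2·(q_2/q_1)).
Numerically q_2/q_1 = 0.65679, so q_1* = 160/(11 + 12.75·0.65679) = 8.2585.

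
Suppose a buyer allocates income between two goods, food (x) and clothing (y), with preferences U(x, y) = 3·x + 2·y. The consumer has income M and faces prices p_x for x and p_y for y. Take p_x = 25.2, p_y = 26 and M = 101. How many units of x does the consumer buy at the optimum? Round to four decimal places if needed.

x gives more utility per dollar, so spend all income on x: x* = M/p_x, y* = 0.
Numerically: x* = 4.0079, y* = 0.

x* = 4.0079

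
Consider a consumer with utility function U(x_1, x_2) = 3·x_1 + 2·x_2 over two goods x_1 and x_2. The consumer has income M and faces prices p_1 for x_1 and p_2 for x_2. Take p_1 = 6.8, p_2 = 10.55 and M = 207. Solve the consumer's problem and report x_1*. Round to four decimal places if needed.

Perfect substitutes: compare marginal utility per dollar. 3/p_1 vs 2/p_2 → 0.4412 vs 0.1896.
x_1 gives more utility per dollar, so spend all income on x_1: x_1* = M/p_1, x_2* = 0.
Numerically: x_1* = 30.4412, x_2* = 0.

x_1* = 30.4412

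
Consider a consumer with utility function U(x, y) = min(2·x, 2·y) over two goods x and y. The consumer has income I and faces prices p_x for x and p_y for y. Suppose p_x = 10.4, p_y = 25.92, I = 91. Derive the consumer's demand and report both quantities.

Here 2·10.4 + 2·25.92 = 72.64, giving x* = 2.5055 and y* = 2.5055.

x* = 2.5055, y* = 2.5055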